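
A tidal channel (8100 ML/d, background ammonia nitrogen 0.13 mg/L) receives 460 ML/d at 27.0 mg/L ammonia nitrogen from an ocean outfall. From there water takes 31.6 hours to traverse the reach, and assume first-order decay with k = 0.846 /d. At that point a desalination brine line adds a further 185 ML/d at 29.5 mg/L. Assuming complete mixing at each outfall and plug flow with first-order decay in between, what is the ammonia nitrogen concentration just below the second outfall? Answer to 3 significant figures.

Conservation of mass: C = (8100·0.1300 + 460.0·27.00) / 8560 = 13470/8560 = 1.574 mg/L; combined flow 8560 ML/d.
Applying C = C₀e^(−kt): 1.574 × 0.3283 = 0.5167 mg/L.
Second outfall: C = (8560·0.5167 + 185.0·29.50)/8745 = 1.130 mg/L.

1.13 mg/L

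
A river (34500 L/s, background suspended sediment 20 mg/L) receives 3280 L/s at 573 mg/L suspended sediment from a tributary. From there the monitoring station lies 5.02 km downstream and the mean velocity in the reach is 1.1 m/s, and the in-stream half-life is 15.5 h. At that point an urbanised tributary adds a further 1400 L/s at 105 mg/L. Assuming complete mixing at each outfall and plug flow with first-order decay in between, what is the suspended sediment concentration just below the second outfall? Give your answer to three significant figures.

65.7 mg/L

After mixing, C = (34500·20.00 + 3280·573.0) / 37780 = 2569000/37780 = 68.01 mg/L; combined flow 37780 L/s.
Travel time t = 5.02·1000 / 1.1 = 4564 s = 1.268 h.
Half-life 15.5 h → k = ln 2 / 15.5 = 0.04472 h⁻¹ = 1.073 d⁻¹.
First-order decay: C = 68.01·exp(−k·t) = 68.01·0.9449 = 64.26 mg/L.
At the second outfall, C = (37780·64.26 + 1400·105.0) / (37780 + 1400) = 65.72 mg/L.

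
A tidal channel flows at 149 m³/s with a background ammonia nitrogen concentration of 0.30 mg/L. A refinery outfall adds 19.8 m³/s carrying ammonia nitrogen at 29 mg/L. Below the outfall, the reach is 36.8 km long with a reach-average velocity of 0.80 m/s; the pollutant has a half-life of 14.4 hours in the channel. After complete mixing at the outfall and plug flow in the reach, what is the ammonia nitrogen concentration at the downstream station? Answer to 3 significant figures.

Flow-weighted average: C = (149.0·0.3000 + 19.80·29.00) / 168.8 = 618.9/168.8 = 3.666 mg/L.
Travel time t = 36.8·1000 / 0.80 = 46000 s = 12.78 h.
Half-life 14.4 h → k = ln 2 / 14.4 = 0.04814 h⁻¹ = 1.155 d⁻¹.
Decay over the reach: 3.666·exp(−kt) = 3.666·0.5406 = 1.982 mg/L.

1.98 mg/L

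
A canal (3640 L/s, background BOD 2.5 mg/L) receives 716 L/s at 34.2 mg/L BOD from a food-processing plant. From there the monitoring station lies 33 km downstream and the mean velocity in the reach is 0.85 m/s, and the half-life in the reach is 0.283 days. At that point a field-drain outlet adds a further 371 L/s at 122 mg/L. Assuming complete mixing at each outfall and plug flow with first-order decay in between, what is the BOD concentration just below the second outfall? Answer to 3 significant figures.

Mass balance: C = (3640·2.500 + 716.0·34.20) / 4356 = 33590/4356 = 7.711 mg/L; combined flow 4356 L/s.
Travel time t = 33·1000 / 0.85 = 38820 s = 10.78 h.
Half-life 0.283 d → k = ln 2 / 0.283 = 2.449 d⁻¹.
Applying C = C₀e^(−kt): 7.711 × 0.3327 = 2.565 mg/L.
Second outfall: C = (4356·2.565 + 371.0·122.0)/4727 = 11.94 mg/L.

11.9 mg/L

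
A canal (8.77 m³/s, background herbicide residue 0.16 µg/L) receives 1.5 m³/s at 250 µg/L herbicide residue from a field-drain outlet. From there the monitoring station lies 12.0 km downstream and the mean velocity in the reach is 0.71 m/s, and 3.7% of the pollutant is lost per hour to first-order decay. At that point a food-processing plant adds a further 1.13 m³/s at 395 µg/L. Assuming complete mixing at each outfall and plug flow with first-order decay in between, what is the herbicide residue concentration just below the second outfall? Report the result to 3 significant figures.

Conservation of mass: C = (8.770·0.1600 + 1.500·250.0) / 10.27 = 376.4/10.27 = 36.65 µg/L; combined flow 10.27 m³/s.
Travel time t = 12.0·1000 / 0.71 = 16900 s = 4.695 h.
3.7%/h lost → k = −ln(1 − 0.037) = 0.03770 h⁻¹.
Applying C = C₀e^(−kt): 36.65 × 0.8378 = 30.71 µg/L.
Second outfall: C = (10.27·30.71 + 1.130·395.0)/11.40 = 66.82 µg/L.

66.8 µg/L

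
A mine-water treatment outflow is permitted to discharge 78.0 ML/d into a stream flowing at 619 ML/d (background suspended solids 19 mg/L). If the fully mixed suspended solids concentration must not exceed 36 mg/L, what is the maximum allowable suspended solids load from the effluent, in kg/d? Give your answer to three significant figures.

Mass balance at the limit: 619.0·19.00 + 78.00·Cₑ = 697.0·36 → Cₑ = 170.9 mg/L.
78.00 ML/d = 0.9028 m³/s. Load = 0.9028 m³/s × 170.9 g/m³ × 86 400 s/d = 13330 kg/d.

13300 kg/d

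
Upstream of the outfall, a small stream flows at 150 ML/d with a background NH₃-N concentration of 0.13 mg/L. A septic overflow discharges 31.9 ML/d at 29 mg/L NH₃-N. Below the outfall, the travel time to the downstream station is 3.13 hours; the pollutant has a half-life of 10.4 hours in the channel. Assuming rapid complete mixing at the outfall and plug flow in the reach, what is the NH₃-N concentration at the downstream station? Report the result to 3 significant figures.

Flow-weighted average: C = (150.0·0.1300 + 31.90·29.00) / 181.9 = 944.6/181.9 = 5.193 mg/L.
Half-life 10.4 h → k = ln 2 / 10.4 = 0.06665 h⁻¹ = 1.600 d⁻¹.
Decay over the reach: 5.193·exp(−kt) = 5.193·0.8117 = 4.215 mg/L.

4.22 mg/L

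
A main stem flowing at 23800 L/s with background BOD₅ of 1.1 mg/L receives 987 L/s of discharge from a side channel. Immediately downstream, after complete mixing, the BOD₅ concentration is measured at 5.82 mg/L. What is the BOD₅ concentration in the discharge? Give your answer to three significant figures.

Mass balance: 23800·1.100 + 987.0·Cₑ = 24790·5.820
→ Cₑ = (24790·5.820 − 23800·1.100) / 987.0 = 119.6 mg/L.

120 mg/L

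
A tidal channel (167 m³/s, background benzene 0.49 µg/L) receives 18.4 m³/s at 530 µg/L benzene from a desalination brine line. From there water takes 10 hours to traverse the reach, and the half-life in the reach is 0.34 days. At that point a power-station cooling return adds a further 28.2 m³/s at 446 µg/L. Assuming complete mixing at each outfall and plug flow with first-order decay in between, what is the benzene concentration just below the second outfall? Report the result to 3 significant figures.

Conservation of mass: C = (167.0·0.4900 + 18.40·530.0) / 185.4 = 9834/185.4 = 53.04 µg/L; combined flow 185.4 m³/s.
Half-life 0.34 d → k = ln 2 / 0.34 = 2.039 d⁻¹.
Decay over the reach: 53.04·exp(−kt) = 53.04·0.4277 = 22.68 µg/L.
Second outfall: C = (185.4·22.68 + 28.20·446.0)/213.6 = 78.57 µg/L.

78.6 µg/L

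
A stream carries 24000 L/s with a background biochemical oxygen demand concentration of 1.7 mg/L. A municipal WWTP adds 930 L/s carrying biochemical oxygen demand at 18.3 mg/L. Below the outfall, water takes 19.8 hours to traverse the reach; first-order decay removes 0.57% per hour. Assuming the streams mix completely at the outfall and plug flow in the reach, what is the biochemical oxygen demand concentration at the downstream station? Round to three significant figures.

2.07 mg/L

After mixing, C = (24000·1.700 + 930.0·18.30) / 24930 = 57820/24930 = 2.319 mg/L.
0.57%/h lost → k = −ln(1 − 0.0057) = 0.005716 h⁻¹.
After decay, C = 2.319 × e^(−kt) = 2.319 × 0.8930 = 2.071 mg/L.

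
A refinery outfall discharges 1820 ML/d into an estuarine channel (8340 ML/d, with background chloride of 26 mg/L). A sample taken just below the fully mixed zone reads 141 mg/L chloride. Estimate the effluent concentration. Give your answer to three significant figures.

Mass balance: 8340·26.00 + 1820·Cₑ = 10160·141.0
→ Cₑ = (10160·141.0 − 8340·26.00) / 1820 = 668.0 mg/L.

668 mg/L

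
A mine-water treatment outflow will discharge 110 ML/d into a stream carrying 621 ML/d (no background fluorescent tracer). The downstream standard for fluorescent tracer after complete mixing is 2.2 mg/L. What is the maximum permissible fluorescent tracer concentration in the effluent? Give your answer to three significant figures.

At the limit, (Qr·Cr + Qe·Cₑ)/(Qr + Qe) = 2.2:
Cₑ = (731.0·2.2 − 621.0·0) / 110.0 = 14.62 mg/L.

14.6 mg/L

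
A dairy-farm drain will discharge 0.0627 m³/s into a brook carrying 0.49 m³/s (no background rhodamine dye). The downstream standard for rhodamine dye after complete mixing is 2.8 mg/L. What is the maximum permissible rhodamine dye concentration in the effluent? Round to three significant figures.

At the limit, (Qr·Cr + Qe·Cₑ)/(Qr + Qe) = 2.8:
Cₑ = (0.5527·2.8 − 0.4900·0) / 0.06270 = 24.68 mg/L.

24.7 mg/L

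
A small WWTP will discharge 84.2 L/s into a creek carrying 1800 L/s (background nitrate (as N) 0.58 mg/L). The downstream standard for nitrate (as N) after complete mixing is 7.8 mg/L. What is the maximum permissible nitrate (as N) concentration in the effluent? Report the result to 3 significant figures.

At the limit, (Qr·Cr + Qe·Cₑ)/(Qr + Qe) = 7.8:
Cₑ = (1884·7.8 − 1800·0.5800) / 84.20 = 162.1 mg/L.

162 mg/L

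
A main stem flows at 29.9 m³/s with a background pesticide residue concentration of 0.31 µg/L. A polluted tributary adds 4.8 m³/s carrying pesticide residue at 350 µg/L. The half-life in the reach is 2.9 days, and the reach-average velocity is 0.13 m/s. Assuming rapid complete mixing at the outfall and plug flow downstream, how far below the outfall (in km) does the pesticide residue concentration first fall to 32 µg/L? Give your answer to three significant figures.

Conservation of mass: C = (29.90·0.3100 + 4.800·350.0) / 34.70 = 1689/34.70 = 48.68 µg/L.
Half-life 2.9 d → k = ln 2 / 2.9 = 0.2390 d⁻¹.
Set 48.68·exp(−k·t) = 32 → t = ln(48.68/32)/k = 151700 s = 42.13 h.
Distance = v·t = 0.13·151700 = 19720 m = 19.72 km.

19.7 km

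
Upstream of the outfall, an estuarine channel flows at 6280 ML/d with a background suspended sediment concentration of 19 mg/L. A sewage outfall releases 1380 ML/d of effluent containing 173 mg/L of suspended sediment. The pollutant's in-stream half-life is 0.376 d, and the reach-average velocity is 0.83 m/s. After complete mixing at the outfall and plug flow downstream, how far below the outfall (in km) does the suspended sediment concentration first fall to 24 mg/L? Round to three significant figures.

Flow-weighted average: C = (6280·19.00 + 1380·173.0) / 7660 = 358100/7660 = 46.74 mg/L.
Half-life 0.376 d → k = ln 2 / 0.376 = 1.843 d⁻¹.
Set 46.74·exp(−k·t) = 24 → t = ln(46.74/24)/k = 31240 s = 8.679 h.
Distance = v·t = 0.83·31240 = 25930 m = 25.93 km.

25.9 km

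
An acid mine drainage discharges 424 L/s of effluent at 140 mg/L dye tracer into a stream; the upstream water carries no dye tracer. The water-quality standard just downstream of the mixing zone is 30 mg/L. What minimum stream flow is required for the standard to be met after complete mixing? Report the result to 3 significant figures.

Set C_mix = 30: (Q·0 + 424.0·140.0) / (Q + 424.0) = 30
→ Q = 424.0·(140.0 − 30)/(30 − 0) = 1555 L/s.

1550 L/s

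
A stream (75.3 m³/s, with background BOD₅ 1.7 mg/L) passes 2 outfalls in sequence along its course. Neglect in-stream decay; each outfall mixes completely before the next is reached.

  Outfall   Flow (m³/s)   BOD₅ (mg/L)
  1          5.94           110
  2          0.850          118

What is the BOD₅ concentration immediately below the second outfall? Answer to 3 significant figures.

10.7 mg/L

Outfall 1: combined Q = 81.24 m³/s; C = (75.30·1.700 + 5.940·110.0)/81.24 = 9.619 mg/L.
Outfall 2: combined Q = 82.09 m³/s; C = (81.24·9.619 + 0.8500·118.0)/82.09 = 10.74 mg/L.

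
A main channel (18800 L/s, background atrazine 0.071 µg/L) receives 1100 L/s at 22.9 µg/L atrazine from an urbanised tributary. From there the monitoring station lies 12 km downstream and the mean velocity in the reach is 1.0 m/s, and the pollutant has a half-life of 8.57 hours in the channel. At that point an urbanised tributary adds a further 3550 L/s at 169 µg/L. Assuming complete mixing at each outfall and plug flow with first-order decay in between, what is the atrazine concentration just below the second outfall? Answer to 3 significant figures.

Mass balance: C = (18800·0.07100 + 1100·22.90) / 19900 = 26520/19900 = 1.333 µg/L; combined flow 19900 L/s.
Travel time t = 12·1000 / 1.0 = 12000 s = 3.333 h.
Half-life 8.57 h → k = ln 2 / 8.57 = 0.08088 h⁻¹ = 1.941 d⁻¹.
First-order decay: C = 1.333·exp(−k·t) = 1.333·0.7637 = 1.018 µg/L.
Second outfall: C = (19900·1.018 + 3550·169.0)/23450 = 26.45 µg/L.

26.4 µg/L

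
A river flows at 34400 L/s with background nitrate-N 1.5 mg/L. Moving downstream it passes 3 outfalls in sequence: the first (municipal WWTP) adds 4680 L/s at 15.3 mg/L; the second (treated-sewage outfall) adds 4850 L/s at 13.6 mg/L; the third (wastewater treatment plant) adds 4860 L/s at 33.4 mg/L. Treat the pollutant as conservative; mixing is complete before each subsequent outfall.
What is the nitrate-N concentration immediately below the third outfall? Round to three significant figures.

Outfall 1: combined Q = 39080 L/s; C = (34400·1.500 + 4680·15.30)/39080 = 3.153 mg/L.
Outfall 2: combined Q = 43930 L/s; C = (39080·3.153 + 4850·13.60)/43930 = 4.306 mg/L.
Outfall 3: combined Q = 48790 L/s; C = (43930·4.306 + 4860·33.40)/48790 = 7.204 mg/L.

7.20 mg/L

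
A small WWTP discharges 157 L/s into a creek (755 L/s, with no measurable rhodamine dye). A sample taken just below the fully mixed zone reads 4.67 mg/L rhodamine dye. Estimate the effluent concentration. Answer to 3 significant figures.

Mass balance: 755.0·0 + 157.0·Cₑ = 912.0·4.670
→ Cₑ = (912.0·4.670 − 755.0·0) / 157.0 = 27.13 mg/L.

27.1 mg/L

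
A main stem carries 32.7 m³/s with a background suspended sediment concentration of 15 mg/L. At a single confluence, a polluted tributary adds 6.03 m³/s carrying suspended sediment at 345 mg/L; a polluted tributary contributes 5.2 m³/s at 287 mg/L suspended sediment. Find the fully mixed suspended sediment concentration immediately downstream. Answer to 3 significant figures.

After mixing, C = (32.70·15.00 + 6.030·345.0 + 5.200·287.0) / 43.93 = 4063/43.93 = 92.49 mg/L.

92.5 mg/L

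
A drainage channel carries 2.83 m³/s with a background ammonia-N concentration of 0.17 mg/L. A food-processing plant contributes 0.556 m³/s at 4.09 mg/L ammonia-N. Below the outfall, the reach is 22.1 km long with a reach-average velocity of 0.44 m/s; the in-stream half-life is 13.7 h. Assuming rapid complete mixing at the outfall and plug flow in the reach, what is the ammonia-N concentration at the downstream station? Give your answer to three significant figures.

0.402 mg/L

Mass balance: C = (2.830·0.1700 + 0.5560·4.090) / 3.386 = 2.755/3.386 = 0.8137 mg/L.
Travel time t = 22.1·1000 / 0.44 = 50230 s = 13.95 h.
Half-life 13.7 h → k = ln 2 / 13.7 = 0.05059 h⁻¹ = 1.214 d⁻¹.
Applying C = C₀e^(−kt): 0.8137 × 0.4937 = 0.4017 mg/L.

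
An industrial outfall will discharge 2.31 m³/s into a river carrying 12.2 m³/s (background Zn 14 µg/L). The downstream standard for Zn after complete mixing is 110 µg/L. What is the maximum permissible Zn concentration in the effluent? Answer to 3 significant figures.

617 µg/L

At the limit, (Qr·Cr + Qe·Cₑ)/(Qr + Qe) = 110:
Cₑ = (14.51·110 − 12.20·14.00) / 2.310 = 617.0 µg/L.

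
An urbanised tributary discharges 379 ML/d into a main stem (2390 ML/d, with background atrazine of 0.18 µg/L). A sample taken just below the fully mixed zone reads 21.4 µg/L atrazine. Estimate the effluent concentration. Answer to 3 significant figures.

155 µg/L

Mass balance: 2390·0.1800 + 379.0·Cₑ = 2769·21.40
→ Cₑ = (2769·21.40 − 2390·0.1800) / 379.0 = 155.2 µg/L.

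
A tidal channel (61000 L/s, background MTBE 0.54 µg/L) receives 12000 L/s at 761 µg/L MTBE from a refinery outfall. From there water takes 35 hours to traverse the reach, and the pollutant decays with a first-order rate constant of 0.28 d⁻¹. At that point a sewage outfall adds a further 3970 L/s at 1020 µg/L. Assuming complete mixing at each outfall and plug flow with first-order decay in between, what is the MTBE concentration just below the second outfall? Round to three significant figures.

132 µg/L

Conservation of mass: C = (61000·0.5400 + 12000·761.0) / 73000 = 9165000/73000 = 125.5 µg/L; combined flow 73000 L/s.
First-order decay: C = 125.5·exp(−k·t) = 125.5·0.6648 = 83.46 µg/L.
At the second outfall, C = (73000·83.46 + 3970·1020) / (73000 + 3970) = 131.8 µg/L.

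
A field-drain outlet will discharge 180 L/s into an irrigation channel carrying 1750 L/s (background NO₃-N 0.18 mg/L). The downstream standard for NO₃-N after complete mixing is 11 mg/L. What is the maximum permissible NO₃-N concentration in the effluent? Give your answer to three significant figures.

At the limit, (Qr·Cr + Qe·Cₑ)/(Qr + Qe) = 11:
Cₑ = (1930·11 − 1750·0.1800) / 180.0 = 116.2 mg/L.

116 mg/L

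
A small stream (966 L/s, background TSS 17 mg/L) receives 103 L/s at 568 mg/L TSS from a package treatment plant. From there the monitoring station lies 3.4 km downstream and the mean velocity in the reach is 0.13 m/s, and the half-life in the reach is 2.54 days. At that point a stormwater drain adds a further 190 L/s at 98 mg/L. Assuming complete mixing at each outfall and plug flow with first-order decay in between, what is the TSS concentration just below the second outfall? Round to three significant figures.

After mixing, C = (966.0·17.00 + 103.0·568.0) / 1069 = 74930/1069 = 70.09 mg/L; combined flow 1069 L/s.
Travel time t = 3.4·1000 / 0.13 = 26150 s = 7.265 h.
Half-life 2.54 d → k = ln 2 / 2.54 = 0.2729 d⁻¹.
Decay over the reach: 70.09·exp(−kt) = 70.09·0.9207 = 64.53 mg/L.
At the second outfall, C = (1069·64.53 + 190.0·98.00) / (1069 + 190.0) = 69.58 mg/L.

69.6 mg/L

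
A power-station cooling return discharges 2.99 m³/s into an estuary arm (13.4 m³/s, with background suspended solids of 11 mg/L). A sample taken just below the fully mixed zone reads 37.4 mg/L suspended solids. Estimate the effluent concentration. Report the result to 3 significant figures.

156 mg/L

Mass balance: 13.40·11.00 + 2.990·Cₑ = 16.39·37.40
→ Cₑ = (16.39·37.40 − 13.40·11.00) / 2.990 = 155.7 mg/L.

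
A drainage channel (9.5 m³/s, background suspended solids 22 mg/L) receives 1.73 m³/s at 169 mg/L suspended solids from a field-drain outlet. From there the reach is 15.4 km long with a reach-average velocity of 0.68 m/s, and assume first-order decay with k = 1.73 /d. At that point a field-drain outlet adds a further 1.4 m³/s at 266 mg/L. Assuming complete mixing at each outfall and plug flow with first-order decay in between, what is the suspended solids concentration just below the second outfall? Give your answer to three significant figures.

54.7 mg/L

After mixing, C = (9.500·22.00 + 1.730·169.0) / 11.23 = 501.4/11.23 = 44.65 mg/L; combined flow 11.23 m³/s.
Travel time t = 15.4·1000 / 0.68 = 22650 s = 6.291 h.
After decay, C = 44.65 × e^(−kt) = 44.65 × 0.6354 = 28.37 mg/L.
Second outfall: C = (11.23·28.37 + 1.400·266.0)/12.63 = 54.71 mg/L.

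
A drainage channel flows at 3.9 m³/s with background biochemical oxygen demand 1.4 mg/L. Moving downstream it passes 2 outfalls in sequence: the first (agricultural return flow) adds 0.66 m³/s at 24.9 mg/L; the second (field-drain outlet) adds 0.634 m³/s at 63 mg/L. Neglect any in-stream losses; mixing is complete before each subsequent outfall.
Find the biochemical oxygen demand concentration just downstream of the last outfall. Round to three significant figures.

Below outfall 1: Q → 4.560 m³/s, C = (3.900·1.400 + 0.6600·24.90)/4.560 = 4.801 mg/L.
Below outfall 2: Q → 5.194 m³/s, C = (4.560·4.801 + 0.6340·63.00)/5.194 = 11.91 mg/L.

11.9 mg/L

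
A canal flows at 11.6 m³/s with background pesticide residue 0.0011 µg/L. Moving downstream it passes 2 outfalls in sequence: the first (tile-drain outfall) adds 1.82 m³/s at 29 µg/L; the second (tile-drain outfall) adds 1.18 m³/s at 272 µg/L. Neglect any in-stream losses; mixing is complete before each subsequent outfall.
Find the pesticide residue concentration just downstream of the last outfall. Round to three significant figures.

After outfall 1: Q = 11.60 + 1.820 = 13.42 m³/s; C = (11.60·0.001100 + 1.820·29.00)/13.42 = 3.934 µg/L.
After outfall 2: Q = 13.42 + 1.180 = 14.60 m³/s; C = (13.42·3.934 + 1.180·272.0)/14.60 = 25.60 µg/L.

25.6 µg/L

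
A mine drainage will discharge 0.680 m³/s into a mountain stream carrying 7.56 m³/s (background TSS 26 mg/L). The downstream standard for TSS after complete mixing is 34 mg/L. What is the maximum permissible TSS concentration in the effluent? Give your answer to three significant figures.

123 mg/L

At the limit, (Qr·Cr + Qe·Cₑ)/(Qr + Qe) = 34:
Cₑ = (8.240·34 − 7.560·26.00) / 0.6800 = 122.9 mg/L.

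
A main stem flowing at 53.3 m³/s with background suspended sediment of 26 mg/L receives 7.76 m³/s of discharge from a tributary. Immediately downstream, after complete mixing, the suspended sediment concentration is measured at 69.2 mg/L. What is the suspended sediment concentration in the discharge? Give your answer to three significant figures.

Mass balance: 53.30·26.00 + 7.760·Cₑ = 61.06·69.20
→ Cₑ = (61.06·69.20 − 53.30·26.00) / 7.760 = 365.9 mg/L.

366 mg/L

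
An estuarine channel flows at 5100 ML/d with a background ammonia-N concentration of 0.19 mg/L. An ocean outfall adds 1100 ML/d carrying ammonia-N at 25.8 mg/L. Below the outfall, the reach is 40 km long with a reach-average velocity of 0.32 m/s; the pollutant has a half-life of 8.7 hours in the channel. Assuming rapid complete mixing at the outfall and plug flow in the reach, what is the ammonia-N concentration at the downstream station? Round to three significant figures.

0.298 mg/L

Conservation of mass: C = (5100·0.1900 + 1100·25.80) / 6200 = 29350/6200 = 4.734 mg/L.
Travel time t = 40·1000 / 0.32 = 125000 s = 34.72 h.
Half-life 8.7 h → k = ln 2 / 8.7 = 0.07967 h⁻¹ = 1.912 d⁻¹.
Applying C = C₀e^(−kt): 4.734 × 0.06289 = 0.2977 mg/L.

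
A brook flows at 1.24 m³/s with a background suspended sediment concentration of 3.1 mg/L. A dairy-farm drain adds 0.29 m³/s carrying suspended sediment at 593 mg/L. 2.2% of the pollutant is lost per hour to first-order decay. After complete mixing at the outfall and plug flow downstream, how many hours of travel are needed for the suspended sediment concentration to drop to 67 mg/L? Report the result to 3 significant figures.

24.3 h

Mixed concentration C = ΣQC/ΣQ = (1.240·3.100 + 0.2900·593.0) / 1.530 = 175.8/1.530 = 114.9 mg/L.
2.2%/h lost → k = −ln(1 − 0.022) = 0.02225 h⁻¹.
114.9·exp(−k·t) = 67 → t = ln(114.9/67)/k = 87300 s = 24.25 h.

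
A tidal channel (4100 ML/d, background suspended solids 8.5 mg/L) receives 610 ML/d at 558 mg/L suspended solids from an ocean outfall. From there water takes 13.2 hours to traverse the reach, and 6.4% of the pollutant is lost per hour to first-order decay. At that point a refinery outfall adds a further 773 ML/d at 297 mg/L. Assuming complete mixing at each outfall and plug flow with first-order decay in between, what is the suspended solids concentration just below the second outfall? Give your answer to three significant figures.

Flow-weighted average: C = (4100·8.500 + 610.0·558.0) / 4710 = 375200/4710 = 79.67 mg/L; combined flow 4710 ML/d.
6.4%/h lost → k = −ln(1 − 0.064) = 0.06614 h⁻¹.
After decay, C = 79.67 × e^(−kt) = 79.67 × 0.4177 = 33.27 mg/L.
At the second outfall, C = (4710·33.27 + 773.0·297.0) / (4710 + 773.0) = 70.46 mg/L.

70.5 mg/L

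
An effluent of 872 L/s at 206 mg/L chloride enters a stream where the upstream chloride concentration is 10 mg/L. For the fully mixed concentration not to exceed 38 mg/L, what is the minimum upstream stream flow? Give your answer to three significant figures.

5230 L/s

Set C_mix = 38: (Q·10.00 + 872.0·206.0) / (Q + 872.0) = 38
→ Q = 872.0·(206.0 − 38)/(38 − 10.00) = 5232 L/s.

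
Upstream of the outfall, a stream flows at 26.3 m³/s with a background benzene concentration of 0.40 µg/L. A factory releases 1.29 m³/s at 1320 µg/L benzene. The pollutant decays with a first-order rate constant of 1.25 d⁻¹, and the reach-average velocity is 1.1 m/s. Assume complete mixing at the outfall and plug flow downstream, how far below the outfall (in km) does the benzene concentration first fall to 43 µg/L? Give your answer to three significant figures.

27.9 km

Mass balance: C = (26.30·0.4000 + 1.290·1320) / 27.59 = 1713/27.59 = 62.10 µg/L.
Set 62.10·exp(−k·t) = 43 → t = ln(62.10/43)/k = 25400 s = 7.057 h.
Distance = v·t = 1.1·25400 = 27940 m = 27.94 km.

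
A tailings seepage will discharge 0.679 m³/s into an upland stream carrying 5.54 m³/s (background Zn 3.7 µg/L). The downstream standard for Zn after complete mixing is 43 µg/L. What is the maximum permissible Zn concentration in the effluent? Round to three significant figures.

At the limit, (Qr·Cr + Qe·Cₑ)/(Qr + Qe) = 43:
Cₑ = (6.219·43 − 5.540·3.700) / 0.6790 = 363.7 µg/L.

364 µg/L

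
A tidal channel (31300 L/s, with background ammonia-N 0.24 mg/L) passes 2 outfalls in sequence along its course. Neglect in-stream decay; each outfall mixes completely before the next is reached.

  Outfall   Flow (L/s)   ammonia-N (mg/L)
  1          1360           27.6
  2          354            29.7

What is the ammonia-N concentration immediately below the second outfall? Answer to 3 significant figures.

1.68 mg/L

After outfall 1: Q = 31300 + 1360 = 32660 L/s; C = (31300·0.2400 + 1360·27.60)/32660 = 1.379 mg/L.
After outfall 2: Q = 32660 + 354.0 = 33010 L/s; C = (32660·1.379 + 354.0·29.70)/33010 = 1.683 mg/L.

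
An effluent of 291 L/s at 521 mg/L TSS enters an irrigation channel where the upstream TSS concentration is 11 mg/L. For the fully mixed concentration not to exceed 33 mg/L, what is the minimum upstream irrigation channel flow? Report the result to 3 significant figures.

Set C_mix = 33: (Q·11.00 + 291.0·521.0) / (Q + 291.0) = 33
→ Q = 291.0·(521.0 − 33)/(33 − 11.00) = 6455 L/s.

6450 L/s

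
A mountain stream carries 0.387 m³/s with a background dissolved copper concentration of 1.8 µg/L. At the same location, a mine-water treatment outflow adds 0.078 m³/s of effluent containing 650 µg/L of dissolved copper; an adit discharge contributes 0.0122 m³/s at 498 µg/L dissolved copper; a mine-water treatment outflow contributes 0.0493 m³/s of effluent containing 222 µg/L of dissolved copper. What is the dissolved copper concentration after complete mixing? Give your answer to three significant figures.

130 µg/L

Flow-weighted average: C = (0.3870·1.800 + 0.07800·650.0 + 0.01220·498.0 + 0.04930·222.0) / 0.5265 = 68.42/0.5265 = 129.9 µg/L.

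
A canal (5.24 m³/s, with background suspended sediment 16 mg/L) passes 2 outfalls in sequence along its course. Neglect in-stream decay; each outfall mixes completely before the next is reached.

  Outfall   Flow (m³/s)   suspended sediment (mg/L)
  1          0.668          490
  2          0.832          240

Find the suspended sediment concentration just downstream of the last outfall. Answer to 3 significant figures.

After outfall 1: Q = 5.240 + 0.6680 = 5.908 m³/s; C = (5.240·16.00 + 0.6680·490.0)/5.908 = 69.59 mg/L.
After outfall 2: Q = 5.908 + 0.8320 = 6.740 m³/s; C = (5.908·69.59 + 0.8320·240.0)/6.740 = 90.63 mg/L.

90.6 mg/L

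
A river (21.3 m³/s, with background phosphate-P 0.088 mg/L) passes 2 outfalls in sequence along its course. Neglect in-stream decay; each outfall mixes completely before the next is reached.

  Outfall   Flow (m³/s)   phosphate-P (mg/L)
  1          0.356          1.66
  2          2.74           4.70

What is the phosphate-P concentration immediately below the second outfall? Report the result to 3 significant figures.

0.629 mg/L

After outfall 1: Q = 21.30 + 0.3560 = 21.66 m³/s; C = (21.30·0.08800 + 0.3560·1.660)/21.66 = 0.1138 mg/L.
After outfall 2: Q = 21.66 + 2.740 = 24.40 m³/s; C = (21.66·0.1138 + 2.740·4.700)/24.40 = 0.6289 mg/L.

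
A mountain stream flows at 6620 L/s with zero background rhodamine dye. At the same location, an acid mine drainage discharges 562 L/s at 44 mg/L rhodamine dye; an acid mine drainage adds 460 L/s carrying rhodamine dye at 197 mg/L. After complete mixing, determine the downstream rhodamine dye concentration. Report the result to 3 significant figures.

Conservation of mass: C = (6620·0 + 562.0·44.00 + 460.0·197.0) / 7642 = 115300/7642 = 15.09 mg/L.

15.1 mg/L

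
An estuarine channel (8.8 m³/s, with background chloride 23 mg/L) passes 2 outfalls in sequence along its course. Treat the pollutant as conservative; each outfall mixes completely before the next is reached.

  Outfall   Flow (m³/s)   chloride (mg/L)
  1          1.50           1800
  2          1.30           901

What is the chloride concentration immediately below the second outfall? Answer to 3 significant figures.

Below outfall 1: Q → 10.30 m³/s, C = (8.800·23.00 + 1.500·1800)/10.30 = 281.8 mg/L.
Below outfall 2: Q → 11.60 m³/s, C = (10.30·281.8 + 1.300·901.0)/11.60 = 351.2 mg/L.

351 mg/L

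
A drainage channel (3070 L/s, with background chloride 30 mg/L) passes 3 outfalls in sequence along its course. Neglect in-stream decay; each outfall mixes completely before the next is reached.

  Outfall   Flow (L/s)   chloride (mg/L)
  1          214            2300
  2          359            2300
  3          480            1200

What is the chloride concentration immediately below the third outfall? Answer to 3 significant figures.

482 mg/L

After outfall 1: Q = 3070 + 214.0 = 3284 L/s; C = (3070·30.00 + 214.0·2300)/3284 = 177.9 mg/L.
After outfall 2: Q = 3284 + 359.0 = 3643 L/s; C = (3284·177.9 + 359.0·2300)/3643 = 387.0 mg/L.
After outfall 3: Q = 3643 + 480.0 = 4123 L/s; C = (3643·387.0 + 480.0·1200)/4123 = 481.7 mg/L.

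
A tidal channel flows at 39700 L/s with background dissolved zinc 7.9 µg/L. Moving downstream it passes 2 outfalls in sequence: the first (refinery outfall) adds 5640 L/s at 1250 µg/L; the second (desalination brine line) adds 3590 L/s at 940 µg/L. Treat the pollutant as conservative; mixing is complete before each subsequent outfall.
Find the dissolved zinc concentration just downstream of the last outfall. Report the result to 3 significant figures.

Below outfall 1: Q → 45340 L/s, C = (39700·7.900 + 5640·1250)/45340 = 162.4 µg/L.
Below outfall 2: Q → 48930 L/s, C = (45340·162.4 + 3590·940.0)/48930 = 219.5 µg/L.

219 µg/L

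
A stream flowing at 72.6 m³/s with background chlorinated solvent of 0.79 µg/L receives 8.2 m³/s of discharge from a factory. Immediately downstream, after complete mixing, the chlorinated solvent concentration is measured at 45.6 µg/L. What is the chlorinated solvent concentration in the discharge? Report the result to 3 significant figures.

442 µg/L

Mass balance: 72.60·0.7900 + 8.200·Cₑ = 80.80·45.60
→ Cₑ = (80.80·45.60 − 72.60·0.7900) / 8.200 = 442.3 µg/L.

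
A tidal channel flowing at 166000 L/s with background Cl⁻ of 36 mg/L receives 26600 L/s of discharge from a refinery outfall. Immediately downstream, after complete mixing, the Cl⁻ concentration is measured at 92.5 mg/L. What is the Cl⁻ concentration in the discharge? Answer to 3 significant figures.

445 mg/L

Mass balance: 166000·36.00 + 26600·Cₑ = 192600·92.50
→ Cₑ = (192600·92.50 − 166000·36.00) / 26600 = 445.1 mg/L.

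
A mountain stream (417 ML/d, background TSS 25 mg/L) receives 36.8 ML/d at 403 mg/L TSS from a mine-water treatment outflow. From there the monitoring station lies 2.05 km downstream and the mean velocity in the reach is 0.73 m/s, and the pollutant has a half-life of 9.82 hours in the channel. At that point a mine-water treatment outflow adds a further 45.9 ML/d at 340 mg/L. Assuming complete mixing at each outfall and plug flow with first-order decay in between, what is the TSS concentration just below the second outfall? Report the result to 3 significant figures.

Mixed concentration C = ΣQC/ΣQ = (417.0·25.00 + 36.80·403.0) / 453.8 = 25260/453.8 = 55.65 mg/L; combined flow 453.8 ML/d.
Travel time t = 2.05·1000 / 0.73 = 2808 s = 0.7801 h.
Half-life 9.82 h → k = ln 2 / 9.82 = 0.07059 h⁻¹ = 1.694 d⁻¹.
Applying C = C₀e^(−kt): 55.65 × 0.9464 = 52.67 mg/L.
At the second outfall, C = (453.8·52.67 + 45.90·340.0) / (453.8 + 45.90) = 79.06 mg/L.

79.1 mg/L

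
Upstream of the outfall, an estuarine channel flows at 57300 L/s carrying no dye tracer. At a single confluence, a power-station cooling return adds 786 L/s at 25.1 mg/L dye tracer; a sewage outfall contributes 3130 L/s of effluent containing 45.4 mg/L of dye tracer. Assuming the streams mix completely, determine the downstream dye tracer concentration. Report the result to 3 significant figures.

After mixing, C = (57300·0 + 786.0·25.10 + 3130·45.40) / 61220 = 161800/61220 = 2.644 mg/L.

2.64 mg/L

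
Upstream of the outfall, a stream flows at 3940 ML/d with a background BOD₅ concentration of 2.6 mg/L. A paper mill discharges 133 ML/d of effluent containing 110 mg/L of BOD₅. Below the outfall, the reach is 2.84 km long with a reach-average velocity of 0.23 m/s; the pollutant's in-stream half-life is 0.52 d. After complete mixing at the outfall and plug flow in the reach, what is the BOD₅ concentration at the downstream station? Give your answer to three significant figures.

Mass balance: C = (3940·2.600 + 133.0·110.0) / 4073 = 24870/4073 = 6.107 mg/L.
Travel time t = 2.84·1000 / 0.23 = 12350 s = 3.430 h.
Half-life 0.52 d → k = ln 2 / 0.52 = 1.333 d⁻¹.
First-order decay: C = 6.107·exp(−k·t) = 6.107·0.8265 = 5.048 mg/L.

5.05 mg/L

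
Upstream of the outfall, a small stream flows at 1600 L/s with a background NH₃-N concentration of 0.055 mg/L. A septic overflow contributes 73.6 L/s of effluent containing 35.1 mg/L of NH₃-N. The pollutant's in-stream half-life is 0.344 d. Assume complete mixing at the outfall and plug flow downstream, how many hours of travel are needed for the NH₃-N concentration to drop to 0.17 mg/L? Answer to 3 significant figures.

Conservation of mass: C = (1600·0.05500 + 73.60·35.10) / 1674 = 2671/1674 = 1.596 mg/L.
Half-life 0.344 d → k = ln 2 / 0.344 = 2.015 d⁻¹.
1.596·exp(−k·t) = 0.17 → t = ln(1.596/0.17)/k = 96030 s = 26.68 h.

26.7 h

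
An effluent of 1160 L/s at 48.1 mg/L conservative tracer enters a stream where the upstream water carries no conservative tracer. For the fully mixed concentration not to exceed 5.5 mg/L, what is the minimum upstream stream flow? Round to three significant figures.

Set C_mix = 5.5: (Q·0 + 1160·48.10) / (Q + 1160) = 5.5
→ Q = 1160·(48.10 − 5.5)/(5.5 − 0) = 8985 L/s.

8980 L/s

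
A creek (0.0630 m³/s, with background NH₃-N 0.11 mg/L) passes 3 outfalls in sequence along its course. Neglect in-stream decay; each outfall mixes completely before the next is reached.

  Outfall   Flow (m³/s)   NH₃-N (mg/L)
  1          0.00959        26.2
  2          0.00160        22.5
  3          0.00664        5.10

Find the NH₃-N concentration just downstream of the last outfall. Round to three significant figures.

Outfall 1: combined Q = 0.07259 m³/s; C = (0.06300·0.1100 + 0.009590·26.20)/0.07259 = 3.557 mg/L.
Outfall 2: combined Q = 0.07419 m³/s; C = (0.07259·3.557 + 0.001600·22.50)/0.07419 = 3.965 mg/L.
Outfall 3: combined Q = 0.08083 m³/s; C = (0.07419·3.965 + 0.006640·5.100)/0.08083 = 4.059 mg/L.

4.06 mg/L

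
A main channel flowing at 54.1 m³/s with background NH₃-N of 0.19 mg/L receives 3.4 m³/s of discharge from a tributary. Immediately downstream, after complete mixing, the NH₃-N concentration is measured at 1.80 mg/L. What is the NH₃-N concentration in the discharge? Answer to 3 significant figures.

27.4 mg/L

Mass balance: 54.10·0.1900 + 3.400·Cₑ = 57.50·1.800
→ Cₑ = (57.50·1.800 − 54.10·0.1900) / 3.400 = 27.42 mg/L.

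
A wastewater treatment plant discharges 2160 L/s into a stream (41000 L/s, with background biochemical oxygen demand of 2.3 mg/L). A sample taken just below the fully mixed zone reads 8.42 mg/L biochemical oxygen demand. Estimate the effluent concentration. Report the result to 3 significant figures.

Mass balance: 41000·2.300 + 2160·Cₑ = 43160·8.420
→ Cₑ = (43160·8.420 − 41000·2.300) / 2160 = 124.6 mg/L.

125 mg/L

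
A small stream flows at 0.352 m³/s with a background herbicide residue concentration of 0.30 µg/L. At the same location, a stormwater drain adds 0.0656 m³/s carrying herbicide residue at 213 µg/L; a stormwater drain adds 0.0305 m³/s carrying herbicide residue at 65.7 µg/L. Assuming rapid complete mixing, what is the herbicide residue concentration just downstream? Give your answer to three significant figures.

35.9 µg/L

Conservation of mass: C = (0.3520·0.3000 + 0.06560·213.0 + 0.03050·65.70) / 0.4481 = 16.08/0.4481 = 35.89 µg/L.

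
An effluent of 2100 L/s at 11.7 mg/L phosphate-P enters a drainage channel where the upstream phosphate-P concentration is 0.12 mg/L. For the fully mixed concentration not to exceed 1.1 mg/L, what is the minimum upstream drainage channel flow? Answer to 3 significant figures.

22700 L/s

Set C_mix = 1.1: (Q·0.1200 + 2100·11.70) / (Q + 2100) = 1.1
→ Q = 2100·(11.70 − 1.1)/(1.1 − 0.1200) = 22710 L/s.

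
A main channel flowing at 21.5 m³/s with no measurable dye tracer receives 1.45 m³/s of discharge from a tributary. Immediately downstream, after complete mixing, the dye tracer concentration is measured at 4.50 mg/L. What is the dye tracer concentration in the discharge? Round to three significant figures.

71.2 mg/L

Mass balance: 21.50·0 + 1.450·Cₑ = 22.95·4.500
→ Cₑ = (22.95·4.500 − 21.50·0) / 1.450 = 71.22 mg/L.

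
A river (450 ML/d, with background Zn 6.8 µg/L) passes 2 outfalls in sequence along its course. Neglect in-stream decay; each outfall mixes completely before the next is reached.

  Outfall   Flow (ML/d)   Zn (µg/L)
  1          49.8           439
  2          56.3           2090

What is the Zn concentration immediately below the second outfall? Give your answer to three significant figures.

256 µg/L

Below outfall 1: Q → 499.8 ML/d, C = (450.0·6.800 + 49.80·439.0)/499.8 = 49.86 µg/L.
Below outfall 2: Q → 556.1 ML/d, C = (499.8·49.86 + 56.30·2090)/556.1 = 256.4 µg/L.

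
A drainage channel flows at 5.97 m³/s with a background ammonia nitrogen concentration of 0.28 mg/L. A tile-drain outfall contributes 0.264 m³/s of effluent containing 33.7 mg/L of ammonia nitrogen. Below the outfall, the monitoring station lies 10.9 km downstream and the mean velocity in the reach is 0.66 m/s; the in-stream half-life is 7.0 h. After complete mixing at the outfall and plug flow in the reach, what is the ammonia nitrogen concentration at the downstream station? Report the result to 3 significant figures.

1.08 mg/L

After mixing, C = (5.970·0.2800 + 0.2640·33.70) / 6.234 = 10.57/6.234 = 1.695 mg/L.
Travel time t = 10.9·1000 / 0.66 = 16520 s = 4.588 h.
Half-life 7.0 h → k = ln 2 / 7.0 = 0.09902 h⁻¹ = 2.377 d⁻¹.
First-order decay: C = 1.695·exp(−k·t) = 1.695·0.6349 = 1.076 mg/L.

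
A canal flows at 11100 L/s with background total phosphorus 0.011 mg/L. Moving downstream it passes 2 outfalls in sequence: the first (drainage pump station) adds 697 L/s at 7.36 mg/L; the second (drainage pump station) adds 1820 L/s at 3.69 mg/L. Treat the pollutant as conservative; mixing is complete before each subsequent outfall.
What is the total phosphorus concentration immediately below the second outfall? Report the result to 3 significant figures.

0.879 mg/L

After outfall 1: Q = 11100 + 697.0 = 11800 L/s; C = (11100·0.01100 + 697.0·7.360)/11800 = 0.4452 mg/L.
After outfall 2: Q = 11800 + 1820 = 13620 L/s; C = (11800·0.4452 + 1820·3.690)/13620 = 0.8789 mg/L.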